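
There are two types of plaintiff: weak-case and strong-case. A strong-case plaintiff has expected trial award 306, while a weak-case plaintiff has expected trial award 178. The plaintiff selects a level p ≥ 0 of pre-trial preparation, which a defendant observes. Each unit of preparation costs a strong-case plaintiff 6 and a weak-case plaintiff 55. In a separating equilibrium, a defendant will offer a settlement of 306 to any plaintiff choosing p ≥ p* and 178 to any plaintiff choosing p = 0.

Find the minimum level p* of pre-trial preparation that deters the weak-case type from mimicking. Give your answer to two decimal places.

A weak-case plaintiff choosing p = 0 receives 178.
Imitating at p* instead would pay 306 at cost 55·p*, netting 306 − 55·p*.
Indifference: 178 = 306 − 55·p*, so p* = (306 − 178) / 55 ≈ 2.33.
This is the weak-case type's binding incentive-compatibility constraint; any p ≥ 2.33 sustains separation on that side.

2.33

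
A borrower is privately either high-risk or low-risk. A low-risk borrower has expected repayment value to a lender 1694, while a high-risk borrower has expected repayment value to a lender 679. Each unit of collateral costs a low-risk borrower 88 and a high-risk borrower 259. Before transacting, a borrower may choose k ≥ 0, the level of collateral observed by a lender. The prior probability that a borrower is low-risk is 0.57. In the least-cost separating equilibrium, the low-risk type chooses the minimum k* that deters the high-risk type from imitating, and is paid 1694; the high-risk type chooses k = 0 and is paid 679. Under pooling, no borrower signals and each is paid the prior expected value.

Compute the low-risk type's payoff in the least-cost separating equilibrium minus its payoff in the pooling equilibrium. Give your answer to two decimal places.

91.59

Least-cost separating signal: k* solves 679 = 1694 − 259·k*, so k* = (1694 − 679)/259 ≈ 3.9189.
Low-risk type's separating payoff: 1694 − 88 × k* = 1694 − 88 × (1694 − 679)/259 = 1694 − 89320/259 ≈ 1349.1351.
Pooling payoff: 0.57 × 1694 + 0.43 × 679 = 1257.55.
Difference: 1349.1351 − 1257.55 = 91.5851, i.e. 91.59 to two decimal places.
The low-risk type prefers to separate.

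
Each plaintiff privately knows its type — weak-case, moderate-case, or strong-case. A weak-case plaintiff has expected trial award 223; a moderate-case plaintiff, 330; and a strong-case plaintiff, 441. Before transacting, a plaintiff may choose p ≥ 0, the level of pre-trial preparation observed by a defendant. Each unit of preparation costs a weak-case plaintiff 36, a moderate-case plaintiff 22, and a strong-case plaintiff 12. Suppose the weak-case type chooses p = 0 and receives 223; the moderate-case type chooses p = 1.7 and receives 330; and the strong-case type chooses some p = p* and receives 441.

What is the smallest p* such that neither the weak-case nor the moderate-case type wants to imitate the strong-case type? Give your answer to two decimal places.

Moderate-case type (on-path payoff 330 − 22×1.7 = 292.6) won't mimic when 292.6 ≥ 441 − 22·p*, i.e. p* ≥ 6.75.
Weak-case type (on-path payoff 223) won't mimic when 223 ≥ 441 − 36·p*, i.e. p* ≥ 6.06.
Both must hold, so p* = max(6.06, 6.75) = 6.75. The moderate-case type's constraint binds.

6.75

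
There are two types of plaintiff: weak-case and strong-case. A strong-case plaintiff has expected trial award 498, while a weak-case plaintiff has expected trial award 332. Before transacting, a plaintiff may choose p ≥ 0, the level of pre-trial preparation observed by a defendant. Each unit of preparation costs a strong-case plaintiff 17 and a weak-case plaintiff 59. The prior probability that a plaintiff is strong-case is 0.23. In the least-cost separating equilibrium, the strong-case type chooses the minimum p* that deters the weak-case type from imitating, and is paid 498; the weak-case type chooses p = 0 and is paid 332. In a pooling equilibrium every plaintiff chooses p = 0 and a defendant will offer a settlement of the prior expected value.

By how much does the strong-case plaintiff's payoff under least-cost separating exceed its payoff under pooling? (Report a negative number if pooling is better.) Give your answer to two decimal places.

79.99

Least-cost separating signal: p* solves 332 = 498 − 59·p*, so p* = (498 − 332)/59 ≈ 2.8136.
Strong-case type's separating payoff: 498 − 17 × p* = 498 − 17 × (498 − 332)/59 = 498 − 2822/59 ≈ 450.1695.
Pooling payoff: 0.23 × 498 + 0.77 × 332 = 370.18.
Difference: 450.1695 − 370.18 = 79.9895, i.e. 79.99 to two decimal places.
The strong-case type prefers to separate.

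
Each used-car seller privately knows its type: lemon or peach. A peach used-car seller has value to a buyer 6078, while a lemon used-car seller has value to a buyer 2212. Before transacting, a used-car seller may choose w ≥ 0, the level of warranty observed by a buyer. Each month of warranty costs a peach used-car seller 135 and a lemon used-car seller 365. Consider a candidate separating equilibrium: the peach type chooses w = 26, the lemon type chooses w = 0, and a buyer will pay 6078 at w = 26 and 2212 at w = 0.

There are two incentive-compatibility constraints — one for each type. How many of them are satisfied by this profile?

Peach type: signal → 6078 − 135 × 26 = 2568; deviate to 0 → 2212. IC holds (2568 ≥ 2212).
Lemon type: stay at 0 → 2212; mimic → 6078 − 365 × 26 = -3412. IC holds (2212 ≥ -3412).
2 of 2 constraints hold, so this is a separating equilibrium.

2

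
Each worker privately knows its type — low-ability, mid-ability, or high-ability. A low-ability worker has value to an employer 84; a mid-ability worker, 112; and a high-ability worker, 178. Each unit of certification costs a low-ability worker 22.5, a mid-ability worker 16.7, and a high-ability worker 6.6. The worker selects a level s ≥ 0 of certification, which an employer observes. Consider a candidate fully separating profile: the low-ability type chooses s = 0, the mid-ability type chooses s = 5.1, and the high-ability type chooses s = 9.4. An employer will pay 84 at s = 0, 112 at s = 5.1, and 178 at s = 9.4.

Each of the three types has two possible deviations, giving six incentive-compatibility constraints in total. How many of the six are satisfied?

High-ability (own payoff 178 − 6.6×9.4 = 115.96): to s=0 gives 84 → no gain ✓; to s=5.1 gives 112 − 6.6×5.1 = 78.34 → no gain ✓.
Low-ability (own payoff 84): to s=5.1 gives 112 − 22.5×5.1 = -2.75 → no gain ✓; to s=9.4 gives 178 − 22.5×9.4 = -33.5 → no gain ✓.
Mid-ability (own payoff 112 − 16.7×5.1 = 26.83): to s=0 gives 84 → profitable ✗; to s=9.4 gives 178 − 16.7×9.4 = 21.02 → no gain ✓.
5 of the 6 constraints hold; not an equilibrium.

5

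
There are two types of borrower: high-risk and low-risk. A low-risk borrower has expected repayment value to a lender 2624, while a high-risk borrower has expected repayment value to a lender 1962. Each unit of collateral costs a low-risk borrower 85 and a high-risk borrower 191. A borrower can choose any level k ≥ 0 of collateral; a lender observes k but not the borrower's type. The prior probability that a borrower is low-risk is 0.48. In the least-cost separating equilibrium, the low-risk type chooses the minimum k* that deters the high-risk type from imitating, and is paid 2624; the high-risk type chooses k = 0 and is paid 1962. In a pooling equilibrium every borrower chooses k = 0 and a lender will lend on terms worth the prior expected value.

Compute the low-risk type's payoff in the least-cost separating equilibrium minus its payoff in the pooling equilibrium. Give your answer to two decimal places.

49.63

Least-cost separating signal: k* solves 1962 = 2624 − 191·k*, so k* = (2624 − 1962)/191 ≈ 3.4660.
Low-risk type's separating payoff: 2624 − 85 × k* = 2624 − 85 × (2624 − 1962)/191 = 2624 − 56270/191 ≈ 2329.3927.
Pooling payoff: 0.48 × 2624 + 0.52 × 1962 = 2279.76.
Difference: 2329.3927 − 2279.76 = 49.6327, i.e. 49.63 to two decimal places.
The low-risk type prefers to separate.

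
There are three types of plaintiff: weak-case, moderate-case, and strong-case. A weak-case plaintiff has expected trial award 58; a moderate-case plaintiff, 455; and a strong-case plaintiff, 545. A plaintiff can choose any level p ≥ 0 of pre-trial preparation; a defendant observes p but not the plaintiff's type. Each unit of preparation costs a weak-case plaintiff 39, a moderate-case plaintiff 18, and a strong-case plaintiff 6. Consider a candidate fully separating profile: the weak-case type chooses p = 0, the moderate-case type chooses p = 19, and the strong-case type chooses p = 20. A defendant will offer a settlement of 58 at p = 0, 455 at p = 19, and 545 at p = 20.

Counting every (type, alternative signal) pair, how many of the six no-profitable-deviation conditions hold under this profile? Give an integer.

5

Moderate-case (own payoff 455 − 18×19 = 113): to p=0 gives 58 → no gain ✓; to p=20 gives 545 − 18×20 = 185 → profitable ✗.
Strong-case (own payoff 545 − 6×20 = 425): to p=0 gives 58 → no gain ✓; to p=19 gives 455 − 6×19 = 341 → no gain ✓.
Weak-case (own payoff 58): to p=19 gives 455 − 39×19 = -286 → no gain ✓; to p=20 gives 545 − 39×20 = -235 → no gain ✓.
5 of the 6 constraints hold; not an equilibrium.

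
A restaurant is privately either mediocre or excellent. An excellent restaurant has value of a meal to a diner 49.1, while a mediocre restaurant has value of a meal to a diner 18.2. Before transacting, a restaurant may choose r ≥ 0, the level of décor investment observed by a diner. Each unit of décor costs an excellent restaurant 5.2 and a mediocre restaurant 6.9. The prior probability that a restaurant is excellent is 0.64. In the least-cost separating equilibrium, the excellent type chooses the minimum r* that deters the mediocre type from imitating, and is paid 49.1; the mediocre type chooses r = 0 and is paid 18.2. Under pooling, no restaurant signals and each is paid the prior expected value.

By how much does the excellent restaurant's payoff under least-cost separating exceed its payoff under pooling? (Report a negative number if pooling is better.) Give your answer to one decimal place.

-12.2

Least-cost separating signal: r* solves 18.2 = 49.1 − 6.9·r*, so r* = (49.1 − 18.2)/6.9 ≈ 4.4783.
Excellent type's separating payoff: 49.1 − 5.2 × r* = 49.1 − 5.2 × (49.1 − 18.2)/6.9 = 49.1 − 160.68/6.9 ≈ 25.813.
Pooling payoff: 0.64 × 49.1 + 0.36 × 18.2 = 37.976.
Difference: 25.813 − 37.976 = -12.163, i.e. -12.2 to one decimal place.
The excellent type would prefer the pooling outcome.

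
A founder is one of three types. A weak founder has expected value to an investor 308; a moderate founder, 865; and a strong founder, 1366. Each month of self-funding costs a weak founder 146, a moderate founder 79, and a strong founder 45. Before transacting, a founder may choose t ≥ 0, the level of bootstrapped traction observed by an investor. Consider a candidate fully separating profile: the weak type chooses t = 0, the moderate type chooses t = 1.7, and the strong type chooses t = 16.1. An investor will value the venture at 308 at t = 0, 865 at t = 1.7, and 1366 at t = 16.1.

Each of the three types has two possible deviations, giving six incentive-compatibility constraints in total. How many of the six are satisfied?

Moderate (own payoff 865 − 79×1.7 = 730.7): to t=0 gives 308 → no gain ✓; to t=16.1 gives 1366 − 79×16.1 = 94.1 → no gain ✓.
Strong (own payoff 1366 − 45×16.1 = 641.5): to t=0 gives 308 → no gain ✓; to t=1.7 gives 865 − 45×1.7 = 788.5 → profitable ✗.
Weak (own payoff 308): to t=1.7 gives 865 − 146×1.7 = 616.8 → profitable ✗; to t=16.1 gives 1366 − 146×16.1 = -984.6 → no gain ✓.
4 of the 6 constraints hold; not an equilibrium.

4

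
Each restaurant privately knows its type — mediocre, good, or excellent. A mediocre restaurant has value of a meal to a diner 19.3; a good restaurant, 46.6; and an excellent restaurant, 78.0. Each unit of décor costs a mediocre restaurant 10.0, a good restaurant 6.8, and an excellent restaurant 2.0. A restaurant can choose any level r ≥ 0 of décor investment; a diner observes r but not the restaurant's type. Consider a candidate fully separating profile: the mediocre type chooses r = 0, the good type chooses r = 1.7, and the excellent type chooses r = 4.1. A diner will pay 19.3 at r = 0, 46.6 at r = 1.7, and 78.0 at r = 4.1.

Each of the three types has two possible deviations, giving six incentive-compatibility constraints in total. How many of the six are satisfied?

Mediocre (own payoff 19.3): to r=1.7 gives 46.6 − 10.0×1.7 = 29.6 → profitable ✗; to r=4.1 gives 78.0 − 10.0×4.1 = 37 → profitable ✗.
Good (own payoff 46.6 − 6.8×1.7 = 35.04): to r=0 gives 19.3 → no gain ✓; to r=4.1 gives 78.0 − 6.8×4.1 = 50.12 → profitable ✗.
Excellent (own payoff 78.0 − 2.0×4.1 = 69.8): to r=0 gives 19.3 → no gain ✓; to r=1.7 gives 46.6 − 2.0×1.7 = 43.2 → no gain ✓.
3 of the 6 constraints hold; not an equilibrium.

3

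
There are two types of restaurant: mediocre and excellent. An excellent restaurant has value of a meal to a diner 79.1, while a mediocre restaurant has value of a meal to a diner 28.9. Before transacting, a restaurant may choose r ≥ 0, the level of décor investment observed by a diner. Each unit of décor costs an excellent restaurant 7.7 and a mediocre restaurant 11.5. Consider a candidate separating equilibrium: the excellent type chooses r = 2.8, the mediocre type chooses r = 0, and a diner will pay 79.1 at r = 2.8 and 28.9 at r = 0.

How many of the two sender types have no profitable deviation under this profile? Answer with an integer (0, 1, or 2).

Mediocre type: stay at 0 → 28.9; mimic → 79.1 − 11.5 × 2.8 = 46.9. IC fails (28.9 < 46.9).
Excellent type: signal → 79.1 − 7.7 × 2.8 = 57.54; deviate to 0 → 28.9. IC holds (57.54 ≥ 28.9).
1 of 2 constraints hold, so this profile is not an equilibrium.

1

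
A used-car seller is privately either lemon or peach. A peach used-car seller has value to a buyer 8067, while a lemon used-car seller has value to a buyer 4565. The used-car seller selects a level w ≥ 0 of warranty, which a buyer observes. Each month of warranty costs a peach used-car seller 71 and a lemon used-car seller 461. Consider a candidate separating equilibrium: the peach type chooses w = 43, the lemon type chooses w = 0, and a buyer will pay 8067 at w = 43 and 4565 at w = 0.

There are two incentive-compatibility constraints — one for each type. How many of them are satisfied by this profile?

2

Lemon type: stay at 0 → 4565; mimic → 8067 − 461 × 43 = -11756. IC holds (4565 ≥ -11756).
Peach type: signal → 8067 − 71 × 43 = 5014; deviate to 0 → 4565. IC holds (5014 ≥ 4565).
2 of 2 constraints hold, so this is a separating equilibrium.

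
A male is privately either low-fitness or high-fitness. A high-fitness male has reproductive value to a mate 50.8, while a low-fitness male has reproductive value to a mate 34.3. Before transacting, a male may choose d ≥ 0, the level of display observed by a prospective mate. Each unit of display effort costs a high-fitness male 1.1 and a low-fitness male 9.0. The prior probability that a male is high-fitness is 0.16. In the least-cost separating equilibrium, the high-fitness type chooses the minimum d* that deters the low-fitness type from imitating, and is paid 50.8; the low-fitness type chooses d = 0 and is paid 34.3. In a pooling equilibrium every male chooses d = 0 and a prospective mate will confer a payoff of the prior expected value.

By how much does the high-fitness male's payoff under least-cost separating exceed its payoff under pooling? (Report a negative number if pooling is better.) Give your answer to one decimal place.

11.8

Least-cost separating signal: d* solves 34.3 = 50.8 − 9.0·d*, so d* = (50.8 − 34.3)/9.0 ≈ 1.8333.
High-fitness type's separating payoff: 50.8 − 1.1 × d* = 50.8 − 1.1 × (50.8 − 34.3)/9.0 = 50.8 − 18.15/9.0 ≈ 48.783.
Pooling payoff: 0.16 × 50.8 + 0.84 × 34.3 = 36.94.
Difference: 48.783 − 36.94 = 11.843, i.e. 11.8 to one decimal place.
The high-fitness type prefers to separate.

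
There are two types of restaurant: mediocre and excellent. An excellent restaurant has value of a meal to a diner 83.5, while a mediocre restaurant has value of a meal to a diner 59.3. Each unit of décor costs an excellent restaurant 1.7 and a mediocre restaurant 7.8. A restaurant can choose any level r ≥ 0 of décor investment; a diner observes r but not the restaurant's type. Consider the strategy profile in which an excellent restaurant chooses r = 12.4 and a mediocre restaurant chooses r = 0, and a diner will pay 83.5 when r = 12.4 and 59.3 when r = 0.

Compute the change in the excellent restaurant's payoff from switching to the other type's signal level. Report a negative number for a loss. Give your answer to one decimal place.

Playing r = 12.4 the excellent restaurant receives 83.5 − 1.7 × 12.4 = 62.42.
Deviating to r = 0 yields 59.3 instead.
Gain from deviating: 59.3 − 62.42 = -3.12, i.e. -3.1 to one decimal place.
The gain is negative, so the excellent type's incentive-compatibility constraint is satisfied.

-3.1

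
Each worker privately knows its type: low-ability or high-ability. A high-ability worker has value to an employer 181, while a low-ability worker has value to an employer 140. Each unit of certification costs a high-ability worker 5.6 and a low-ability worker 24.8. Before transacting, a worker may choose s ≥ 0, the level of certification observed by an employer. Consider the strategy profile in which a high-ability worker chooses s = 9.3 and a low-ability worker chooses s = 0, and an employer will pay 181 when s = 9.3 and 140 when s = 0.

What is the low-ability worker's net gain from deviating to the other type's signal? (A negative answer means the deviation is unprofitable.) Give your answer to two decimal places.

Playing s = 0 the low-ability worker receives 140.
Deviating to s = 9.3 brings payment 181 at cost 24.8 × 9.3 = 230.64, netting -49.64.
Gain from deviating: -49.64 − 140 = -189.64.
The gain is negative, so the low-ability type's incentive-compatibility constraint is satisfied.

-189.64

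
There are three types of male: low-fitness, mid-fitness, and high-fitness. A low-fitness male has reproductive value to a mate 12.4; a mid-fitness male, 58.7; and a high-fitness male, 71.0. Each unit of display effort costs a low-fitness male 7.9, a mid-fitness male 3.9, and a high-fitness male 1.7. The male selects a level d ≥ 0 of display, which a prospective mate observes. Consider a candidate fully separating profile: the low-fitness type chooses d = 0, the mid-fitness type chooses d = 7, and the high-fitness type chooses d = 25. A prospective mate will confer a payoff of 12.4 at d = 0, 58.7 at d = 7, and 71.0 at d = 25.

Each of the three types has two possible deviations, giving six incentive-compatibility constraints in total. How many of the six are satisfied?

Low-fitness (own payoff 12.4): to d=7 gives 58.7 − 7.9×7 = 3.4 → no gain ✓; to d=25 gives 71.0 − 7.9×25 = -126.5 → no gain ✓.
Mid-fitness (own payoff 58.7 − 3.9×7 = 31.4): to d=0 gives 12.4 → no gain ✓; to d=25 gives 71.0 − 3.9×25 = -26.5 → no gain ✓.
High-fitness (own payoff 71.0 − 1.7×25 = 28.5): to d=0 gives 12.4 → no gain ✓; to d=7 gives 58.7 − 1.7×7 = 46.8 → profitable ✗.
5 of the 6 constraints hold; not an equilibrium.

5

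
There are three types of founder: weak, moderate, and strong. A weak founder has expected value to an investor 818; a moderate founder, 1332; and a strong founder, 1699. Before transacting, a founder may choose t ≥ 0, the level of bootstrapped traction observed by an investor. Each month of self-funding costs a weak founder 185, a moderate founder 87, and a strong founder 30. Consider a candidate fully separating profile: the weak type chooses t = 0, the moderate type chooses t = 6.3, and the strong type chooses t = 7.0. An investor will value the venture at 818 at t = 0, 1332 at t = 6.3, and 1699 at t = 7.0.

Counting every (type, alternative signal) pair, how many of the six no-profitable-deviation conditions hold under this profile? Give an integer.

4

Weak (own payoff 818): to t=6.3 gives 1332 − 185×6.3 = 166.5 → no gain ✓; to t=7.0 gives 1699 − 185×7.0 = 404 → no gain ✓.
Strong (own payoff 1699 − 30×7.0 = 1489): to t=0 gives 818 → no gain ✓; to t=6.3 gives 1332 − 30×6.3 = 1143 → no gain ✓.
Moderate (own payoff 1332 − 87×6.3 = 783.9): to t=0 gives 818 → profitable ✗; to t=7.0 gives 1699 − 87×7.0 = 1090 → profitable ✗.
4 of the 6 constraints hold; not an equilibrium.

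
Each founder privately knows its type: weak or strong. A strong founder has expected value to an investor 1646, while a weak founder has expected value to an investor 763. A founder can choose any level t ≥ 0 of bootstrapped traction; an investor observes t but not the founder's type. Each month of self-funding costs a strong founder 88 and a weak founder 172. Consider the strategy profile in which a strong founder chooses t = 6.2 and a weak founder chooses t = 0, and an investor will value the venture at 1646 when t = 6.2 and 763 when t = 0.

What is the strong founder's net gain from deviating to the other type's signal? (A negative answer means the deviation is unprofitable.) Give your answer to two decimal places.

-337.40

Playing t = 6.2 the strong founder receives 1646 − 88 × 6.2 = 1100.4.
Deviating to t = 0 yields 763 instead.
Gain from deviating: 763 − 1100.4 = -337.40.
The gain is negative, so the strong type's incentive-compatibility constraint is satisfied.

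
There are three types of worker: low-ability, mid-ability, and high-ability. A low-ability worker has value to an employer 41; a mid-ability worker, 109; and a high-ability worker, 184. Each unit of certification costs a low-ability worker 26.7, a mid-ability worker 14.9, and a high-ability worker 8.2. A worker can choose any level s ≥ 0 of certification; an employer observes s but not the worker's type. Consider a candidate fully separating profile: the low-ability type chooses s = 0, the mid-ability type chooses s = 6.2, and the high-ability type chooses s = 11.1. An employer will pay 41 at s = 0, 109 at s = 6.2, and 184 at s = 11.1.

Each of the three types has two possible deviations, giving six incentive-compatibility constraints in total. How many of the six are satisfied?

4

Mid-ability (own payoff 109 − 14.9×6.2 = 16.62): to s=0 gives 41 → profitable ✗; to s=11.1 gives 184 − 14.9×11.1 = 18.61 → profitable ✗.
High-ability (own payoff 184 − 8.2×11.1 = 92.98): to s=0 gives 41 → no gain ✓; to s=6.2 gives 109 − 8.2×6.2 = 58.16 → no gain ✓.
Low-ability (own payoff 41): to s=6.2 gives 109 − 26.7×6.2 = -56.54 → no gain ✓; to s=11.1 gives 184 − 26.7×11.1 = -112.37 → no gain ✓.
4 of the 6 constraints hold; not an equilibrium.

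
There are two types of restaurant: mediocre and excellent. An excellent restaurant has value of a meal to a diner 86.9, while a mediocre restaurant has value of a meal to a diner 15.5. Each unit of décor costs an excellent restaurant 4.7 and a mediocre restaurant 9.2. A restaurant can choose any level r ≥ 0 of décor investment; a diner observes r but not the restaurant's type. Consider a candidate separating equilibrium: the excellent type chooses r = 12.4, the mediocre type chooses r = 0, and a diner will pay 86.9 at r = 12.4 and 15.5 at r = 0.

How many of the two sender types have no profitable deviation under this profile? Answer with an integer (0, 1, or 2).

2

Mediocre type: stay at 0 → 15.5; mimic → 86.9 − 9.2 × 12.4 = -27.18. IC holds (15.5 ≥ -27.18).
Excellent type: signal → 86.9 − 4.7 × 12.4 = 28.62; deviate to 0 → 15.5. IC holds (28.62 ≥ 15.5).
2 of 2 constraints hold, so this is a separating equilibrium.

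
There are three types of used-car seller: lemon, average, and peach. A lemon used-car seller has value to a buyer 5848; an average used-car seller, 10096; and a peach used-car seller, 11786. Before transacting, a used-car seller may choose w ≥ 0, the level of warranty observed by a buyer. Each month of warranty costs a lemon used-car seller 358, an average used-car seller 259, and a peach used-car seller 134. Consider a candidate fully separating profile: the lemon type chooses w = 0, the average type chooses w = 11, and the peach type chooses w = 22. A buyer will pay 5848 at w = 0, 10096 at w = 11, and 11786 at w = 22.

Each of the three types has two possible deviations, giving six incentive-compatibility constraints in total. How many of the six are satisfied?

Average (own payoff 10096 − 259×11 = 7247): to w=0 gives 5848 → no gain ✓; to w=22 gives 11786 − 259×22 = 6088 → no gain ✓.
Peach (own payoff 11786 − 134×22 = 8838): to w=0 gives 5848 → no gain ✓; to w=11 gives 10096 − 134×11 = 8622 → no gain ✓.
Lemon (own payoff 5848): to w=11 gives 10096 − 358×11 = 6158 → profitable ✗; to w=22 gives 11786 − 358×22 = 3910 → no gain ✓.
5 of the 6 constraints hold; not an equilibrium.

5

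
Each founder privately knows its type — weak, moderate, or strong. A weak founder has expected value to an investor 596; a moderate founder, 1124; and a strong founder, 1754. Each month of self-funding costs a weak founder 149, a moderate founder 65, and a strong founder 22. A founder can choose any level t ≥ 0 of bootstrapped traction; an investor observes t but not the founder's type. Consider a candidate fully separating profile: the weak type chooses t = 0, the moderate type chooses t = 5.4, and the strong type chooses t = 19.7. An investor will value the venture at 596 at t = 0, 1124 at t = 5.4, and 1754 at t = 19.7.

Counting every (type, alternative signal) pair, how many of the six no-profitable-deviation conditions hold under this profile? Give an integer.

6

Moderate (own payoff 1124 − 65×5.4 = 773): to t=0 gives 596 → no gain ✓; to t=19.7 gives 1754 − 65×19.7 = 473.5 → no gain ✓.
Strong (own payoff 1754 − 22×19.7 = 1320.6): to t=0 gives 596 → no gain ✓; to t=5.4 gives 1124 − 22×5.4 = 1005.2 → no gain ✓.
Weak (own payoff 596): to t=5.4 gives 1124 − 149×5.4 = 319.4 → no gain ✓; to t=19.7 gives 1754 − 149×19.7 = -1181.3 → no gain ✓.
6 of the 6 constraints hold; this profile is a separating equilibrium.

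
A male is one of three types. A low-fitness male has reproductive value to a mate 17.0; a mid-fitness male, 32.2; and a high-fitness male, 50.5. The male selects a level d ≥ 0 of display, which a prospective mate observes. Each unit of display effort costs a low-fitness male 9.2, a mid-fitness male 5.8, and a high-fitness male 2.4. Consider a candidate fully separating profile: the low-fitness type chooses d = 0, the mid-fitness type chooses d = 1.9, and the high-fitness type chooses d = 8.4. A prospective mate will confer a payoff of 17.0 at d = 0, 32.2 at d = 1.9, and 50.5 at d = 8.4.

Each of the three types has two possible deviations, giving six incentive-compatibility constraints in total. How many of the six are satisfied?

6

Mid-fitness (own payoff 32.2 − 5.8×1.9 = 21.18): to d=0 gives 17.0 → no gain ✓; to d=8.4 gives 50.5 − 5.8×8.4 = 1.78 → no gain ✓.
Low-fitness (own payoff 17.0): to d=1.9 gives 32.2 − 9.2×1.9 = 14.72 → no gain ✓; to d=8.4 gives 50.5 − 9.2×8.4 = -26.78 → no gain ✓.
High-fitness (own payoff 50.5 − 2.4×8.4 = 30.34): to d=0 gives 17.0 → no gain ✓; to d=1.9 gives 32.2 − 2.4×1.9 = 27.64 → no gain ✓.
6 of the 6 constraints hold; this profile is a separating equilibrium.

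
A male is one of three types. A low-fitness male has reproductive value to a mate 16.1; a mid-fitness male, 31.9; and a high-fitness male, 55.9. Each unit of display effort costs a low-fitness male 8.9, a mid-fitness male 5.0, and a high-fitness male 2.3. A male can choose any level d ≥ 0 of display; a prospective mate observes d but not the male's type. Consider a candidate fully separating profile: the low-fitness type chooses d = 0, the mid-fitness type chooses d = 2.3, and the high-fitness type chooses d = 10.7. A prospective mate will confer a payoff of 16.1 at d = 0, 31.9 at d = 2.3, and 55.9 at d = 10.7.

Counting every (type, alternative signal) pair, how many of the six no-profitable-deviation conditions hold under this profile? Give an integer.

Low-fitness (own payoff 16.1): to d=2.3 gives 31.9 − 8.9×2.3 = 11.43 → no gain ✓; to d=10.7 gives 55.9 − 8.9×10.7 = -39.33 → no gain ✓.
Mid-fitness (own payoff 31.9 − 5.0×2.3 = 20.4): to d=0 gives 16.1 → no gain ✓; to d=10.7 gives 55.9 − 5.0×10.7 = 2.4 → no gain ✓.
High-fitness (own payoff 55.9 − 2.3×10.7 = 31.29): to d=0 gives 16.1 → no gain ✓; to d=2.3 gives 31.9 − 2.3×2.3 = 26.61 → no gain ✓.
6 of the 6 constraints hold; this profile is a separating equilibrium.

6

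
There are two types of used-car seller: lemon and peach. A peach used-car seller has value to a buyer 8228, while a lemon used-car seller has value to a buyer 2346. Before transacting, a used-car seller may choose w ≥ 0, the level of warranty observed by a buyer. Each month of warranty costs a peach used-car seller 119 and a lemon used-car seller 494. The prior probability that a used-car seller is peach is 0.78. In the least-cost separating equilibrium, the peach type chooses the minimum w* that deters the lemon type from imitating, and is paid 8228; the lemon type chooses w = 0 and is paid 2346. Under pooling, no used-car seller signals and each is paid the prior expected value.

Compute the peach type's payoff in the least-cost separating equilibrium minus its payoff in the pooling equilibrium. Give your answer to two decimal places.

Least-cost separating signal: w* solves 2346 = 8228 − 494·w*, so w* = (8228 − 2346)/494 ≈ 11.9069.
Peach type's separating payoff: 8228 − 119 × w* = 8228 − 119 × (8228 − 2346)/494 = 8228 − 699958/494 ≈ 6811.0810.
Pooling payoff: 0.78 × 8228 + 0.22 × 2346 = 6933.96.
Difference: 6811.0810 − 6933.96 = -122.879, i.e. -122.88 to two decimal places.
The peach type would prefer the pooling outcome.

-122.88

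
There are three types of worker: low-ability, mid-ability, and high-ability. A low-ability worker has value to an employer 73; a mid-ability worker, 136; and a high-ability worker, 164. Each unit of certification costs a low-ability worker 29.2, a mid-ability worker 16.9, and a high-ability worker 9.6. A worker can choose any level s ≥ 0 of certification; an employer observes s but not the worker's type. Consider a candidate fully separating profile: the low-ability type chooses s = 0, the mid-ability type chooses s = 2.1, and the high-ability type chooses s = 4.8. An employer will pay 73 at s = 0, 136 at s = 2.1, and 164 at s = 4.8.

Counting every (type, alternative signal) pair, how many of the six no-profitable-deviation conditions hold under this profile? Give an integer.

5

Mid-ability (own payoff 136 − 16.9×2.1 = 100.51): to s=0 gives 73 → no gain ✓; to s=4.8 gives 164 − 16.9×4.8 = 82.88 → no gain ✓.
High-ability (own payoff 164 − 9.6×4.8 = 117.92): to s=0 gives 73 → no gain ✓; to s=2.1 gives 136 − 9.6×2.1 = 115.84 → no gain ✓.
Low-ability (own payoff 73): to s=2.1 gives 136 − 29.2×2.1 = 74.68 → profitable ✗; to s=4.8 gives 164 − 29.2×4.8 = 23.84 → no gain ✓.
5 of the 6 constraints hold; not an equilibrium.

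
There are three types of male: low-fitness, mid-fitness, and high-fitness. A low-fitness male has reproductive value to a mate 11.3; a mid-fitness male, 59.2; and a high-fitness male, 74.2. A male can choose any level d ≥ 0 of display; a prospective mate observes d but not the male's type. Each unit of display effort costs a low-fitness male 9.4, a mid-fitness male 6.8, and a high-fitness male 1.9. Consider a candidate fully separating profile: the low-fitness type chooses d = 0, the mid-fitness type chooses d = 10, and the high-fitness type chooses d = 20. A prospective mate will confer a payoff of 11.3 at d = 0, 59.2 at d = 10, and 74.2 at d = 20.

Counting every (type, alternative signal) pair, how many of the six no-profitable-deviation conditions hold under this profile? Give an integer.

High-fitness (own payoff 74.2 − 1.9×20 = 36.2): to d=0 gives 11.3 → no gain ✓; to d=10 gives 59.2 − 1.9×10 = 40.2 → profitable ✗.
Low-fitness (own payoff 11.3): to d=10 gives 59.2 − 9.4×10 = -34.8 → no gain ✓; to d=20 gives 74.2 − 9.4×20 = -113.8 → no gain ✓.
Mid-fitness (own payoff 59.2 − 6.8×10 = -8.8): to d=0 gives 11.3 → profitable ✗; to d=20 gives 74.2 − 6.8×20 = -61.8 → no gain ✓.
4 of the 6 constraints hold; not an equilibrium.

4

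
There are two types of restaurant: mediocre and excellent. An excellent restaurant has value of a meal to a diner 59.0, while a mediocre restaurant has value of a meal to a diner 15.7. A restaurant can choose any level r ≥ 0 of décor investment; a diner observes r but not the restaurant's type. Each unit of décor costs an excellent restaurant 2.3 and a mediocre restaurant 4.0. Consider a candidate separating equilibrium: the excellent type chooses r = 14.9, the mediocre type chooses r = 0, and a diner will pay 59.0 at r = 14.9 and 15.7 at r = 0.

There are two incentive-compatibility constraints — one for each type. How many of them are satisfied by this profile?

2

Mediocre type: stay at 0 → 15.7; mimic → 59.0 − 4.0 × 14.9 = -0.6. IC holds (15.7 ≥ -0.6).
Excellent type: signal → 59.0 − 2.3 × 14.9 = 24.73; deviate to 0 → 15.7. IC holds (24.73 ≥ 15.7).
2 of 2 constraints hold, so this is a separating equilibrium.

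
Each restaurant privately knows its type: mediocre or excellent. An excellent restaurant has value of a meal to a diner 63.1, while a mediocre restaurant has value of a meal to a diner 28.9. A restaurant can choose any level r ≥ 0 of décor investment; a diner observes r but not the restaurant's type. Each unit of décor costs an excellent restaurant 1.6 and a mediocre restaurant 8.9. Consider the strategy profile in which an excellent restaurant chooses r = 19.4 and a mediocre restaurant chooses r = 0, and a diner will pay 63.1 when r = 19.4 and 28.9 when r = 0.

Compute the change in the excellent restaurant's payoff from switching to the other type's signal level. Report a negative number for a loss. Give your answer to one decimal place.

Playing r = 19.4 the excellent restaurant receives 63.1 − 1.6 × 19.4 = 32.06.
Deviating to r = 0 yields 28.9 instead.
Gain from deviating: 28.9 − 32.06 = -3.16, i.e. -3.2 to one decimal place.
The gain is negative, so the excellent type's incentive-compatibility constraint is satisfied.

-3.2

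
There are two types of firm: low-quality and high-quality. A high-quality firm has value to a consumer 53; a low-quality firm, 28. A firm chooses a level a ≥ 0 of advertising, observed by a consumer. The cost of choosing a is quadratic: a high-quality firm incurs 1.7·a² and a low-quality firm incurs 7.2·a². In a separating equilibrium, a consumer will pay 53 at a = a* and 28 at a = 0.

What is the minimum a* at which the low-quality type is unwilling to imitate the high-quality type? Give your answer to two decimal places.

1.86

The low-quality type at a = 0 receives 28; imitating at a* yields 53 − 7.2·a*².
Indifference: 28 = 53 − 7.2·a*², so a*² = (53 − 28) / 7.2 ≈ 3.4722.
a* = √3.4722 ≈ 1.86.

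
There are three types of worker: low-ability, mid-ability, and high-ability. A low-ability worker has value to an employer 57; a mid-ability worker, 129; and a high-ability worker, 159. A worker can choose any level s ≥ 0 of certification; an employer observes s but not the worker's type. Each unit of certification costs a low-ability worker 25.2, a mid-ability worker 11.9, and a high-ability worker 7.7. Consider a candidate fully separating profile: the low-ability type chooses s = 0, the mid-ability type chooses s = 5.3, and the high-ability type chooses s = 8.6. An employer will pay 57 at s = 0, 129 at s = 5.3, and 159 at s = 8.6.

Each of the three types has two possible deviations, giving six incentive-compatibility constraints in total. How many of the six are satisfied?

Low-ability (own payoff 57): to s=5.3 gives 129 − 25.2×5.3 = -4.56 → no gain ✓; to s=8.6 gives 159 − 25.2×8.6 = -57.72 → no gain ✓.
Mid-ability (own payoff 129 − 11.9×5.3 = 65.93): to s=0 gives 57 → no gain ✓; to s=8.6 gives 159 − 11.9×8.6 = 56.66 → no gain ✓.
High-ability (own payoff 159 − 7.7×8.6 = 92.78): to s=0 gives 57 → no gain ✓; to s=5.3 gives 129 − 7.7×5.3 = 88.19 → no gain ✓.
6 of the 6 constraints hold; this profile is a separating equilibrium.

6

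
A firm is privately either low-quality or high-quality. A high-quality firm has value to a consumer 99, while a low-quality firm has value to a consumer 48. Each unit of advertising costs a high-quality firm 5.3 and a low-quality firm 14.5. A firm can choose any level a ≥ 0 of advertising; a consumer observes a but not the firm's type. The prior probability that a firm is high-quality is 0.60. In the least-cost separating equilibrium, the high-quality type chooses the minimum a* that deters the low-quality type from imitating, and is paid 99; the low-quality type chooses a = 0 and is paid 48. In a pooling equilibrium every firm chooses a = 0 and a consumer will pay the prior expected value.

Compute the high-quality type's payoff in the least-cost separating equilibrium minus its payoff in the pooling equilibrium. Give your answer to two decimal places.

1.76

Least-cost separating signal: a* solves 48 = 99 − 14.5·a*, so a* = (99 − 48)/14.5 ≈ 3.5172.
High-quality type's separating payoff: 99 − 5.3 × a* = 99 − 5.3 × (99 − 48)/14.5 = 99 − 270.3/14.5 ≈ 80.3586.
Pooling payoff: 0.60 × 99 + 0.40 × 48 = 78.6.
Difference: 80.3586 − 78.6 = 1.7586, i.e. 1.76 to two decimal places.
The high-quality type prefers to separate.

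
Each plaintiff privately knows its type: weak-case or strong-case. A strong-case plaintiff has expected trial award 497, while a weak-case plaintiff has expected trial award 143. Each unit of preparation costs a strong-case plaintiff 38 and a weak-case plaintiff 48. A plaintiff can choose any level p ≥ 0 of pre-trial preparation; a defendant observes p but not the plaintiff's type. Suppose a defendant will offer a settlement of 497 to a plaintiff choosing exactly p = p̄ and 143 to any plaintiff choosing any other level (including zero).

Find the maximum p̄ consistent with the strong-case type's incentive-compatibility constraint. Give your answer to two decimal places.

9.32

Choosing p̄ yields the strong-case type 497 − 38·p̄; choosing zero yields 143.
The strong-case type is indifferent at 497 − 38·p̄ = 143, i.e. p̄ = (497 − 143) / 38 ≈ 9.32.
For any p̄ above 9.32 the strong-case type would rather pool at zero, so separation collapses.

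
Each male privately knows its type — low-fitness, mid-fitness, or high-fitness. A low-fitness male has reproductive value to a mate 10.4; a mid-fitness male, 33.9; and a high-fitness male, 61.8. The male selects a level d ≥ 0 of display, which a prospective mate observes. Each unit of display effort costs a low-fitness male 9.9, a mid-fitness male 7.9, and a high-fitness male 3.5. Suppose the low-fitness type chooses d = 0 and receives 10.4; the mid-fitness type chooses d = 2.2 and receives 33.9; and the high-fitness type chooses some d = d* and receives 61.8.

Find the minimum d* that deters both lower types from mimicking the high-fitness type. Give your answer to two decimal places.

5.73

Mid-fitness type (on-path payoff 33.9 − 7.9×2.2 = 16.52) won't mimic when 16.52 ≥ 61.8 − 7.9·d*, i.e. d* ≥ 5.73.
Low-fitness type (on-path payoff 10.4) won't mimic when 10.4 ≥ 61.8 − 9.9·d*, i.e. d* ≥ 5.19.
Both must hold, so d* = max(5.19, 5.73) = 5.73. The mid-fitness type's constraint binds.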